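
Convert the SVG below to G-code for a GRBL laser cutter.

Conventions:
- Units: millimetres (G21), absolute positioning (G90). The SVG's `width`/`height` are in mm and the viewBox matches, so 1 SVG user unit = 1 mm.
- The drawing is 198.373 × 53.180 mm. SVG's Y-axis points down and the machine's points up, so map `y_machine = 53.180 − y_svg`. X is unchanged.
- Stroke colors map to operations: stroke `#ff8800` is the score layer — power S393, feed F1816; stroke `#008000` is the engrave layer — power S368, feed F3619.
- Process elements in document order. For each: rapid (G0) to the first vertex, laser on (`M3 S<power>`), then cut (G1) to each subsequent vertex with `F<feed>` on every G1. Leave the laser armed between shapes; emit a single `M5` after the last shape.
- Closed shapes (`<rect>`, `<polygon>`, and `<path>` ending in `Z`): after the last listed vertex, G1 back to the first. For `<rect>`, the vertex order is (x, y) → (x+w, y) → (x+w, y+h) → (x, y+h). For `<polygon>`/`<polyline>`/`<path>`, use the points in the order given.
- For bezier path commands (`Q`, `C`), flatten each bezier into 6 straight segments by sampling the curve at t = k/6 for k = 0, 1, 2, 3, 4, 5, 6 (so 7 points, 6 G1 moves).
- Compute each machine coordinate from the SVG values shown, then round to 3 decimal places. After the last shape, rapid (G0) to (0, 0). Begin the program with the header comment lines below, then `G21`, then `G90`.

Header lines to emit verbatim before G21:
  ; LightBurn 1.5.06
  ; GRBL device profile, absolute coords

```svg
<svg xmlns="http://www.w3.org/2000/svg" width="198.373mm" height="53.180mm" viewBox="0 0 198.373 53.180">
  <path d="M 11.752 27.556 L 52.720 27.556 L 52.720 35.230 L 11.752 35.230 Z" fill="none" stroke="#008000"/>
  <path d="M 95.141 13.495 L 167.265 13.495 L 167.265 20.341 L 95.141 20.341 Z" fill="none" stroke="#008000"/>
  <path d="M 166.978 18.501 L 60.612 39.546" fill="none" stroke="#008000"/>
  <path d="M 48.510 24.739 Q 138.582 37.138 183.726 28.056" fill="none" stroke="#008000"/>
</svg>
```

; LightBurn 1.5.06
; GRBL device profile, absolute coords
G21
G90
G0 X11.752 Y25.624
M3 S368
G1 X52.720 Y25.624 F3619
G1 X52.720 Y17.950 F3619
G1 X11.752 Y17.950 F3619
G1 X11.752 Y25.624 F3619
G0 X95.141 Y39.685
M3 S368
G1 X167.265 Y39.685 F3619
G1 X167.265 Y32.839 F3619
G1 X95.141 Y32.839 F3619
G1 X95.141 Y39.685 F3619
G0 X166.978 Y34.679
M3 S368
G1 X60.612 Y13.634 F3619
G0 X48.510 Y28.441
M3 S368
G1 X77.286 Y24.905 F3619
G1 X103.566 Y22.562 F3619
G1 X127.350 Y21.412 F3619
G1 X148.638 Y21.456 F3619
G1 X167.430 Y22.693 F3619
G1 X183.726 Y25.124 F3619
M5
G0 X0.000 Y0.000

1 u = 1 mm; y_m = 53.180 − y.

[1] `<path>` rectangle, #008000→engrave S368 F3619: (11.752,25.624) → (52.720,25.624) → (52.720,17.950) → (11.752,17.950) → (11.752,25.624) (closed)

[2] `<path>` rectangle, #008000→engrave S368 F3619: (95.141,39.685) → (167.265,39.685) → (167.265,32.839) → (95.141,32.839) → (95.141,39.685) (closed)

[3] `<path>` line segment, #008000→engrave S368 F3619: (166.978,34.679) → (60.612,13.634)

[4] `<path>` quadratic bezier, #008000→engrave S368 F3619: (48.510,28.441) → (77.286,24.905) → (103.566,22.562) → (127.350,21.412) → (148.638,21.456) → (167.430,22.693) → (183.726,25.124)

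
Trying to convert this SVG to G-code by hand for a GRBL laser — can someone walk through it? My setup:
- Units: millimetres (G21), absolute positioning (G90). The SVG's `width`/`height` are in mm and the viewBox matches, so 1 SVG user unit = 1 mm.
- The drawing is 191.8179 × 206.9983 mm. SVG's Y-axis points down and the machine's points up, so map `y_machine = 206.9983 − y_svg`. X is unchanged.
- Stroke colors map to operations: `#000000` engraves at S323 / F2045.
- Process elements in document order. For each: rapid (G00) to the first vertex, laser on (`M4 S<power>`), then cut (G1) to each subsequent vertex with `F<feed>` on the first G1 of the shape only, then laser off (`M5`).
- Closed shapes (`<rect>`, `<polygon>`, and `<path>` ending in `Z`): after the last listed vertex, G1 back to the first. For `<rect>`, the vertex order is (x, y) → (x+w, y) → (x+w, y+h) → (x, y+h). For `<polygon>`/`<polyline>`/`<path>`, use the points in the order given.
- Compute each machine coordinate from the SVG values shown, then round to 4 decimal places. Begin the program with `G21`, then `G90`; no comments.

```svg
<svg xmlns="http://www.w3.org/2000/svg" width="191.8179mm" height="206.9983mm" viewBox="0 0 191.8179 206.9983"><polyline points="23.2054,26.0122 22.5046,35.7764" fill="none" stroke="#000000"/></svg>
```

G21
G90
G00 X23.2054 Y180.9861
M4 S323
G1 X22.5046 Y171.2219 F2045
M5

1 u = 1 mm; y_m = 206.9983 − y.

[1] `<polyline>` line segment, #000000→engrave S323 F2045: (23.2054,180.9861) → (22.5046,171.2219)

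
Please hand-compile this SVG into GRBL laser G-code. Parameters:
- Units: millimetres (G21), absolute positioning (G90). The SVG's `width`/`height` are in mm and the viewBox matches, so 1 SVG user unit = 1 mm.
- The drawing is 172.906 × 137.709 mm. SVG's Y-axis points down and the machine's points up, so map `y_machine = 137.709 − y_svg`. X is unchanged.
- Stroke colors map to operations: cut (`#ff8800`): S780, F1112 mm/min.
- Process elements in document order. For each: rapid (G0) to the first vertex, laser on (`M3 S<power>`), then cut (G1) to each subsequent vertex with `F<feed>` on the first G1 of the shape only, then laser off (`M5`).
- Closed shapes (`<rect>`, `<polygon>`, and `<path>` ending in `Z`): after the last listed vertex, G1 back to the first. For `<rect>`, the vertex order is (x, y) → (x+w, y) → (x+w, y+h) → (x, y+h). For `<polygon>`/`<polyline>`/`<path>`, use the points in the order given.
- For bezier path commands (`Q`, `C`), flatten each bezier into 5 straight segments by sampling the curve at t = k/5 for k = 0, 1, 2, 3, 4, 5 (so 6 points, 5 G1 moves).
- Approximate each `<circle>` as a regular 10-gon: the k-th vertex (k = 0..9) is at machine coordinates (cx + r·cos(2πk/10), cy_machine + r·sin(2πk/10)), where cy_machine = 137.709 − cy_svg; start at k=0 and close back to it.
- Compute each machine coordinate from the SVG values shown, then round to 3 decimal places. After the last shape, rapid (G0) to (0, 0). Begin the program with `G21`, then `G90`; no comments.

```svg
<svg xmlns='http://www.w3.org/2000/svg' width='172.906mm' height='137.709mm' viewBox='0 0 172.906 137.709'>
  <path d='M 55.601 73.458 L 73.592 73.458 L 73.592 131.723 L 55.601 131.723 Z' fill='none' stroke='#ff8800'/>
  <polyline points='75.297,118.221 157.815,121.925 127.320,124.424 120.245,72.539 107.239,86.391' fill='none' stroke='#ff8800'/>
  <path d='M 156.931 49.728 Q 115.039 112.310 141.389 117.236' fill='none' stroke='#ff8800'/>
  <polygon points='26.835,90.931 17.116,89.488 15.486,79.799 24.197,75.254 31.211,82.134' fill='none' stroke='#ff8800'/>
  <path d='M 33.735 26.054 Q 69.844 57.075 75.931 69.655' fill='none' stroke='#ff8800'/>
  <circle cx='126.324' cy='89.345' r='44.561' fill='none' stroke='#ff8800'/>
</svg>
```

Since the viewBox matches the mm dimensions, user units are millimetres directly. The only transform is the Y-flip y_m = 137.709 − y_svg.

Shape 1 is a rectangle drawn with `<path>`. Its stroke #ff8800 means cut at S780, F1112. After flipping Y the toolpath is (55.601,64.251) → (73.592,64.251) → (73.592,5.986) → (55.601,5.986) → (55.601,64.251), returning to the start.

Shape 2 is a open polyline drawn with `<polyline>`. Its stroke #ff8800 means cut at S780, F1112. After flipping Y the toolpath is (75.297,19.488) → (157.815,15.784) → (127.320,13.285) → (120.245,65.170) → (107.239,51.318).

Shape 3 is a quadratic bezier drawn with `<path>`. Its stroke #ff8800 means cut at S780, F1112. After flipping Y the toolpath is (156.931,87.981) → (142.904,65.254) → (134.336,47.140) → (131.228,33.639) → (133.579,24.750) → (141.389,20.473).

Shape 4 is a regular polygon drawn with `<polygon>`. Its stroke #ff8800 means cut at S780, F1112. After flipping Y the toolpath is (26.835,46.778) → (17.116,48.221) → (15.486,57.910) → (24.197,62.455) → (31.211,55.575) → (26.835,46.778), returning to the start.

Shape 5 is a quadratic bezier drawn with `<path>`. Its stroke #ff8800 means cut at S780, F1112. After flipping Y the toolpath is (33.735,111.655) → (46.978,99.984) → (57.819,89.789) → (66.258,81.069) → (72.295,73.824) → (75.931,68.054).

Shape 6 is a circle drawn with `<circle>`. Its stroke #ff8800 means cut at S780, F1112. After flipping Y the toolpath is (170.885,48.364) → (162.375,74.556) → (140.094,90.744) → (112.554,90.744) → (90.273,74.556) → (81.763,48.364) → (90.273,22.172) → (112.554,5.984) → (140.094,5.984) → (162.375,22.172) → (170.885,48.364), returning to the start.

G21
G90
G0 X55.601 Y64.251
M3 S780
G1 X73.592 Y64.251 F1112
G1 X73.592 Y5.986
G1 X55.601 Y5.986
G1 X55.601 Y64.251
M5
G0 X75.297 Y19.488
M3 S780
G1 X157.815 Y15.784 F1112
G1 X127.320 Y13.285
G1 X120.245 Y65.170
G1 X107.239 Y51.318
M5
G0 X156.931 Y87.981
M3 S780
G1 X142.904 Y65.254 F1112
G1 X134.336 Y47.140
G1 X131.228 Y33.639
G1 X133.579 Y24.750
G1 X141.389 Y20.473
M5
G0 X26.835 Y46.778
M3 S780
G1 X17.116 Y48.221 F1112
G1 X15.486 Y57.910
G1 X24.197 Y62.455
G1 X31.211 Y55.575
G1 X26.835 Y46.778
M5
G0 X33.735 Y111.655
M3 S780
G1 X46.978 Y99.984 F1112
G1 X57.819 Y89.789
G1 X66.258 Y81.069
G1 X72.295 Y73.824
G1 X75.931 Y68.054
M5
G0 X170.885 Y48.364
M3 S780
G1 X162.375 Y74.556 F1112
G1 X140.094 Y90.744
G1 X112.554 Y90.744
G1 X90.273 Y74.556
G1 X81.763 Y48.364
G1 X90.273 Y22.172
G1 X112.554 Y5.984
G1 X140.094 Y5.984
G1 X162.375 Y22.172
G1 X170.885 Y48.364
M5
G0 X0.000 Y0.000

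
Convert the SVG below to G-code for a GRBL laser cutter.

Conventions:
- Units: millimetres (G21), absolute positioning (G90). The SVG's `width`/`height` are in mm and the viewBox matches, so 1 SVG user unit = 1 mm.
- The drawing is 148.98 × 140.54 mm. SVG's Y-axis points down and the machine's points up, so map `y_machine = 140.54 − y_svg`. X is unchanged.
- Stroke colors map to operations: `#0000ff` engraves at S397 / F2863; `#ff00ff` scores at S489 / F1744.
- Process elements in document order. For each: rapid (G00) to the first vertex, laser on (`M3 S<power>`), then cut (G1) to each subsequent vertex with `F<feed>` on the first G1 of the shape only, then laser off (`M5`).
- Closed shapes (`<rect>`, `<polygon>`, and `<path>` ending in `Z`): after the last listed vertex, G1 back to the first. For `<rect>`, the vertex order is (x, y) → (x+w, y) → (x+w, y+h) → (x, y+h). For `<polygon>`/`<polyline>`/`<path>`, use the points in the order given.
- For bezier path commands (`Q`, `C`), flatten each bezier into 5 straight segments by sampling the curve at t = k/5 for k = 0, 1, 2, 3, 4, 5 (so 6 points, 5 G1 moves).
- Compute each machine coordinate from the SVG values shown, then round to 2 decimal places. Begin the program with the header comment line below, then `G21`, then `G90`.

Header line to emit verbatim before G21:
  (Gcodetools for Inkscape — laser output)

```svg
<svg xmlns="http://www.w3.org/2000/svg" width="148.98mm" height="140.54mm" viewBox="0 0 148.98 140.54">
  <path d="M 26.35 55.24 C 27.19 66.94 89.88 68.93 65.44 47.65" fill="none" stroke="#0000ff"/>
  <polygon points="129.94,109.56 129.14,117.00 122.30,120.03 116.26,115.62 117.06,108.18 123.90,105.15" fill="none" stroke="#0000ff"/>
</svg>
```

viewBox `0 0 148.98 140.54` with mm width/height → 1 unit = 1 mm. Flip: y_m = 140.54 − y_svg.

**Shape 1** — `<path>` cubic bezier, stroke `#0000ff` → engrave (S397, F2863). Control points (SVG): P0=(26.35,55.24), P1=(27.19,66.94), P2=(89.88,68.93), P3=(65.44,47.65); sampled at t=k/5. Machine vertices: (26.35,85.30) → (33.08,79.55) → (47.51,76.79) → (62.48,77.66) → (70.84,82.81) → (65.44,92.89). Open path.

**Shape 2** — `<polygon>` regular polygon, stroke `#0000ff` → engrave (S397, F2863). Machine vertices: (129.94,30.98) → (129.14,23.54) → (122.30,20.51) → (116.26,24.92) → (117.06,32.36) → (123.90,35.39) → (129.94,30.98). Closed: final G1 returns to the first vertex.

(Gcodetools for Inkscape — laser output)
G21
G90
G00 X26.35 Y85.30
M3 S397
G1 X33.08 Y79.55 F2863
G1 X47.51 Y76.79
G1 X62.48 Y77.66
G1 X70.84 Y82.81
G1 X65.44 Y92.89
M5
G00 X129.94 Y30.98
M3 S397
G1 X129.14 Y23.54 F2863
G1 X122.30 Y20.51
G1 X116.26 Y24.92
G1 X117.06 Y32.36
G1 X123.90 Y35.39
G1 X129.94 Y30.98
M5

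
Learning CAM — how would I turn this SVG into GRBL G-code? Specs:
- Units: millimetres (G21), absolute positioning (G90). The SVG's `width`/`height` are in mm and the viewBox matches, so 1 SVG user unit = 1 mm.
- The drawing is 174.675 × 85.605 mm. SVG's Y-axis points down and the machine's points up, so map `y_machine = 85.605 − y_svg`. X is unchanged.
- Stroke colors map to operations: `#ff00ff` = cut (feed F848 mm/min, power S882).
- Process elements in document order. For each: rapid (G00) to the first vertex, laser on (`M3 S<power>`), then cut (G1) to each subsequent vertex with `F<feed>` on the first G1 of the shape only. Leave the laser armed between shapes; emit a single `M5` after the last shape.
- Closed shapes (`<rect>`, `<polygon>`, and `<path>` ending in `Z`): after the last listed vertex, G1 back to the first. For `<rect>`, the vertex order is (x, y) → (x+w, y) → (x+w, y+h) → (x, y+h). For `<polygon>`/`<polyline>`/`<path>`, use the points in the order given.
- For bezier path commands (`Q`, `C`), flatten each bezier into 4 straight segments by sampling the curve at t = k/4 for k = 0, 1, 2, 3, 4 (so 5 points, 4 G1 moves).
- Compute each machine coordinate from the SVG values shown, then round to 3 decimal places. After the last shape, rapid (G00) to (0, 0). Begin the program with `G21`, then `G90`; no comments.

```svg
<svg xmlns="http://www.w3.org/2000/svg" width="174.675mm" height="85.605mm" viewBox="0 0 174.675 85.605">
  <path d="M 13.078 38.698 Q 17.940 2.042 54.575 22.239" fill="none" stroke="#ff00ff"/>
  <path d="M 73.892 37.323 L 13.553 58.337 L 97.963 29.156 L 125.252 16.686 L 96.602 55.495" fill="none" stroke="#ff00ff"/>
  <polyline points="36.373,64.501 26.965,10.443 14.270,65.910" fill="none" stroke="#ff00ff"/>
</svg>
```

G21
G90
G00 X13.078 Y46.907
M3 S882
G1 X17.495 Y61.682 F848
G1 X25.883 Y69.350
G1 X38.243 Y69.911
G1 X54.575 Y63.366
G00 X73.892 Y48.282
M3 S882
G1 X13.553 Y27.268 F848
G1 X97.963 Y56.449
G1 X125.252 Y68.919
G1 X96.602 Y30.110
G00 X36.373 Y21.104
M3 S882
G1 X26.965 Y75.162 F848
G1 X14.270 Y19.695
M5
G00 X0.000 Y0.000

viewBox `0 0 174.675 85.605` with mm width/height → 1 unit = 1 mm. Flip: y_m = 85.605 − y_svg.

**Shape 1** — `<path>` quadratic bezier, stroke `#ff00ff` → cut (S882, F848). Control points (SVG): P0=(13.078,38.698), P1=(17.940,2.042), P2=(54.575,22.239); sampled at t=k/4. Machine vertices: (13.078,46.907) → (17.495,61.682) → (25.883,69.350) → (38.243,69.911) → (54.575,63.366). Open path.

**Shape 2** — `<path>` open polyline, stroke `#ff00ff` → cut (S882, F848). Machine vertices: (73.892,48.282) → (13.553,27.268) → (97.963,56.449) → (125.252,68.919) → (96.602,30.110). Open path.

**Shape 3** — `<polyline>` open polyline, stroke `#ff00ff` → cut (S882, F848). Machine vertices: (36.373,21.104) → (26.965,75.162) → (14.270,19.695). Open path.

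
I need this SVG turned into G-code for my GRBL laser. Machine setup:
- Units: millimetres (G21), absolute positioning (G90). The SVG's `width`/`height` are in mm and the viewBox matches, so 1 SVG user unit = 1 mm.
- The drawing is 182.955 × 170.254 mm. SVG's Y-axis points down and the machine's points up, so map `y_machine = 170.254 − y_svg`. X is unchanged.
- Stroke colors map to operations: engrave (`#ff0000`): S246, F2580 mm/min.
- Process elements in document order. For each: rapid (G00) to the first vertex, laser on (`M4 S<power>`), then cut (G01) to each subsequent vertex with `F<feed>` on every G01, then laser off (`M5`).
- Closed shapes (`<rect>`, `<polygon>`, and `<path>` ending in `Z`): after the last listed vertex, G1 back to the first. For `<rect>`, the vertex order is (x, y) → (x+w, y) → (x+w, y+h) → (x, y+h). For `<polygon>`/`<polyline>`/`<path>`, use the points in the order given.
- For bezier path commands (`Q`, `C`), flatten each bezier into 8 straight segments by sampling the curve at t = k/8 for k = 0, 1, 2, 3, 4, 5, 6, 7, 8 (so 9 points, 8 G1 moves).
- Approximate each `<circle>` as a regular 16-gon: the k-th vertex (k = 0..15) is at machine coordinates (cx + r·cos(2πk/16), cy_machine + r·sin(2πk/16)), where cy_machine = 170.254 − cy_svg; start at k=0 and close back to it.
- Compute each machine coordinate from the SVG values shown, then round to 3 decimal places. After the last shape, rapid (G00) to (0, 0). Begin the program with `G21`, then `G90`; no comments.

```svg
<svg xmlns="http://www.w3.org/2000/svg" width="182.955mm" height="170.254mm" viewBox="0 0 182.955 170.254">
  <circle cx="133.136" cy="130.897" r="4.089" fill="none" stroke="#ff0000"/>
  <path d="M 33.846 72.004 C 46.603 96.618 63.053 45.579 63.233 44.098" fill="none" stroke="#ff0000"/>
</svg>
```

viewBox `0 0 182.955 170.254` with mm width/height → 1 unit = 1 mm. Flip: y_m = 170.254 − y_svg.

**Shape 1** — `<circle>` circle, stroke `#ff0000` → engrave (S246, F2580). Machine vertices: (137.225,39.357) → (136.914,40.922) → (136.027,42.248) → (134.701,43.135) → (133.136,43.446) → (131.571,43.135) → (130.245,42.248) → (129.358,40.922) → (129.047,39.357) → (129.358,37.792) → (130.245,36.466) → (131.571,35.579) → (133.136,35.268) → (134.701,35.579) → (136.027,36.466) → (136.914,37.792) → (137.225,39.357). Closed: final G1 returns to the first vertex.

**Shape 2** — `<path>` cubic bezier, stroke `#ff0000` → engrave (S246, F2580). Control points (SVG): P0=(33.846,72.004), P1=(46.603,96.618), P2=(63.053,45.579), P3=(63.233,44.098); sampled at t=k/8. Machine vertices: (33.846,98.250) → (38.764,92.321) → (43.794,92.018) → (48.703,95.872) → (53.256,102.417) → (57.219,110.186) → (60.359,117.710) → (62.442,123.522) → (63.233,126.156). Open path.

G21
G90
G00 X137.225 Y39.357
M4 S246
G01 X136.914 Y40.922 F2580
G01 X136.027 Y42.248 F2580
G01 X134.701 Y43.135 F2580
G01 X133.136 Y43.446 F2580
G01 X131.571 Y43.135 F2580
G01 X130.245 Y42.248 F2580
G01 X129.358 Y40.922 F2580
G01 X129.047 Y39.357 F2580
G01 X129.358 Y37.792 F2580
G01 X130.245 Y36.466 F2580
G01 X131.571 Y35.579 F2580
G01 X133.136 Y35.268 F2580
G01 X134.701 Y35.579 F2580
G01 X136.027 Y36.466 F2580
G01 X136.914 Y37.792 F2580
G01 X137.225 Y39.357 F2580
M5
G00 X33.846 Y98.250
M4 S246
G01 X38.764 Y92.321 F2580
G01 X43.794 Y92.018 F2580
G01 X48.703 Y95.872 F2580
G01 X53.256 Y102.417 F2580
G01 X57.219 Y110.186 F2580
G01 X60.359 Y117.710 F2580
G01 X62.442 Y123.522 F2580
G01 X63.233 Y126.156 F2580
M5
G00 X0.000 Y0.000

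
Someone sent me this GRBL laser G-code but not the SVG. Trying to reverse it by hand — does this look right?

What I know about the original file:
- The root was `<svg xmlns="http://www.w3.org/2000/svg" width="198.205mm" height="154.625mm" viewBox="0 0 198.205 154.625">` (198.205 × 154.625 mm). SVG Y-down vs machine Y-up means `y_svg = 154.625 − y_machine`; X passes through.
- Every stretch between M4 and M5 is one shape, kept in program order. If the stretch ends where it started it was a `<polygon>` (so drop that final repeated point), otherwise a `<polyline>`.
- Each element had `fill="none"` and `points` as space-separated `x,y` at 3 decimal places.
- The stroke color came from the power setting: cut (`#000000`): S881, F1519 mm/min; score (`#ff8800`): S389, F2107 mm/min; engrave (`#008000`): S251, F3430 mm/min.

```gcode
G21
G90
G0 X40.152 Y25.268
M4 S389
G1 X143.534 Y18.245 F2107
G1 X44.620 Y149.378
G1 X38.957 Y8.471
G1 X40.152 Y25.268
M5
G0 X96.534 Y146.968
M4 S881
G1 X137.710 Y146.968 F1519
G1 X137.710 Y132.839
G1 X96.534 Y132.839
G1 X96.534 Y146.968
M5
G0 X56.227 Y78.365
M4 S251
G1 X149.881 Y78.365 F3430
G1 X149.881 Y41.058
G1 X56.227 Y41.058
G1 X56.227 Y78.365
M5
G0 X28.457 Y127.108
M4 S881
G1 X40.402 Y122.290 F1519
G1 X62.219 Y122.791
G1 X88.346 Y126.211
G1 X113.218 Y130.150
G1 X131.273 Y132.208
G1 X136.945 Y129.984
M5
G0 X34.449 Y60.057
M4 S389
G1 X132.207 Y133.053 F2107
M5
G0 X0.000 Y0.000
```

<svg xmlns="http://www.w3.org/2000/svg" width="198.205mm" height="154.625mm" viewBox="0 0 198.205 154.625">
  <polygon points="40.152,129.357 143.534,136.380 44.620,5.247 38.957,146.154" fill="none" stroke="#ff8800"/>
  <polygon points="96.534,7.657 137.710,7.657 137.710,21.786 96.534,21.786" fill="none" stroke="#000000"/>
  <polygon points="56.227,76.260 149.881,76.260 149.881,113.567 56.227,113.567" fill="none" stroke="#008000"/>
  <polyline points="28.457,27.517 40.402,32.335 62.219,31.834 88.346,28.414 113.218,24.475 131.273,22.417 136.945,24.641" fill="none" stroke="#000000"/>
  <polyline points="34.449,94.568 132.207,21.572" fill="none" stroke="#ff8800"/>
</svg>

Each laser-on run becomes one SVG element. Flip Y back into SVG space with y_svg = 154.625 − y_machine.

Run 1: power S389 maps to stroke `#ff8800` (score). The run returns to its start, so emit a `<polygon>` with points (Y-flipped): 40.152,129.357 143.534,136.380 44.620,5.247 38.957,146.154.

Run 2: S881 ⇒ cut layer `#000000`. The run returns to its start, so emit a `<polygon>` with points (Y-flipped): 96.534,7.657 137.710,7.657 137.710,21.786 96.534,21.786.

Run 3: power S251 maps to stroke `#008000` (engrave). The run returns to its start, so emit a `<polygon>` with points (Y-flipped): 56.227,76.260 149.881,76.260 149.881,113.567 56.227,113.567.

Run 4: the run's S881 means `#000000` (cut). The run is open, so emit a `<polyline>` with points (Y-flipped): 28.457,27.517 40.402,32.335 62.219,31.834 88.346,28.414 113.218,24.475 131.273,22.417 136.945,24.641.

Run 5: power S389 maps to stroke `#ff8800` (score). The run is open, so emit a `<polyline>` with points (Y-flipped): 34.449,94.568 132.207,21.572.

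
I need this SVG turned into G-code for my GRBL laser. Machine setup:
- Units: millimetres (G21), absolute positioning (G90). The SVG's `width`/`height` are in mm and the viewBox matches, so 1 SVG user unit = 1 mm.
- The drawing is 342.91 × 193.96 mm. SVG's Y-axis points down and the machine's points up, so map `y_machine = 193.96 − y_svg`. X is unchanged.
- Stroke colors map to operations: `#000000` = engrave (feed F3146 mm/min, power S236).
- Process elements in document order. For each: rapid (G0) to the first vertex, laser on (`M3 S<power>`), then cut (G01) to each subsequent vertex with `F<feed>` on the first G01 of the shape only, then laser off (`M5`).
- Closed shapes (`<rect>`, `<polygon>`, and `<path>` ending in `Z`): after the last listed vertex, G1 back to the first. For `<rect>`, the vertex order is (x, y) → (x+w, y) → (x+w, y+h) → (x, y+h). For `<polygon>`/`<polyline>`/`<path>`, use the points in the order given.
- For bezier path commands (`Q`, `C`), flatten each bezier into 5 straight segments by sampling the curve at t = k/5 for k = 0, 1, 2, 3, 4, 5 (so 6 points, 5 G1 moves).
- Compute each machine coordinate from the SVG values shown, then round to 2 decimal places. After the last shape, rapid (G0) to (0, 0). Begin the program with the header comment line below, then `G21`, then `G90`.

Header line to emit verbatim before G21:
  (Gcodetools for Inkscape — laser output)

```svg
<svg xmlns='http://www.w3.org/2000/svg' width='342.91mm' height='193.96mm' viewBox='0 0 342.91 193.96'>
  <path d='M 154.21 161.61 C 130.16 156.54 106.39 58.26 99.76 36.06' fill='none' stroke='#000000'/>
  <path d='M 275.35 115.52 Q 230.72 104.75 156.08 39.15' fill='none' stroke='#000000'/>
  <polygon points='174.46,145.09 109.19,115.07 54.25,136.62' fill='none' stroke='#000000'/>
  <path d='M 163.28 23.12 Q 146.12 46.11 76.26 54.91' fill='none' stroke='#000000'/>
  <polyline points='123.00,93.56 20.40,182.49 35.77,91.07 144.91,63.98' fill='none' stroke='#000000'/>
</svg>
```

viewBox `0 0 342.91 193.96` with mm width/height → 1 unit = 1 mm. Flip: y_m = 193.96 − y_svg.

**Shape 1** — `<path>` cubic bezier, stroke `#000000` → engrave (S236, F3146). Control points (SVG): P0=(154.21,161.61), P1=(130.16,156.54), P2=(106.39,58.26), P3=(99.76,36.06); sampled at t=k/5. Machine vertices: (154.21,32.35) → (139.95,45.22) → (126.56,72.34) → (114.86,105.58) → (105.66,136.80) → (99.76,157.90). Open path.

**Shape 2** — `<path>` quadratic bezier, stroke `#000000` → engrave (S236, F3146). Control points (SVG): P0=(275.35,115.52), P1=(230.72,104.75), P2=(156.08,39.15); sampled at t=k/5. Machine vertices: (275.35,78.44) → (256.30,84.94) → (234.84,95.83) → (210.99,111.10) → (184.74,130.76) → (156.08,154.81). Open path.

**Shape 3** — `<polygon>` closed polygon, stroke `#000000` → engrave (S236, F3146). Machine vertices: (174.46,48.87) → (109.19,78.89) → (54.25,57.34) → (174.46,48.87). Closed: final G1 returns to the first vertex.

**Shape 4** — `<path>` quadratic bezier, stroke `#000000` → engrave (S236, F3146). Control points (SVG): P0=(163.28,23.12), P1=(146.12,46.11), P2=(76.26,54.91); sampled at t=k/5. Machine vertices: (163.28,170.84) → (154.31,162.21) → (141.12,154.72) → (123.72,148.36) → (102.10,143.14) → (76.26,139.05). Open path.

**Shape 5** — `<polyline>` open polyline, stroke `#000000` → engrave (S236, F3146). Machine vertices: (123.00,100.40) → (20.40,11.47) → (35.77,102.89) → (144.91,129.98). Open path.

(Gcodetools for Inkscape — laser output)
G21
G90
G0 X154.21 Y32.35
M3 S236
G01 X139.95 Y45.22 F3146
G01 X126.56 Y72.34
G01 X114.86 Y105.58
G01 X105.66 Y136.80
G01 X99.76 Y157.90
M5
G0 X275.35 Y78.44
M3 S236
G01 X256.30 Y84.94 F3146
G01 X234.84 Y95.83
G01 X210.99 Y111.10
G01 X184.74 Y130.76
G01 X156.08 Y154.81
M5
G0 X174.46 Y48.87
M3 S236
G01 X109.19 Y78.89 F3146
G01 X54.25 Y57.34
G01 X174.46 Y48.87
M5
G0 X163.28 Y170.84
M3 S236
G01 X154.31 Y162.21 F3146
G01 X141.12 Y154.72
G01 X123.72 Y148.36
G01 X102.10 Y143.14
G01 X76.26 Y139.05
M5
G0 X123.00 Y100.40
M3 S236
G01 X20.40 Y11.47 F3146
G01 X35.77 Y102.89
G01 X144.91 Y129.98
M5
G0 X0.00 Y0.00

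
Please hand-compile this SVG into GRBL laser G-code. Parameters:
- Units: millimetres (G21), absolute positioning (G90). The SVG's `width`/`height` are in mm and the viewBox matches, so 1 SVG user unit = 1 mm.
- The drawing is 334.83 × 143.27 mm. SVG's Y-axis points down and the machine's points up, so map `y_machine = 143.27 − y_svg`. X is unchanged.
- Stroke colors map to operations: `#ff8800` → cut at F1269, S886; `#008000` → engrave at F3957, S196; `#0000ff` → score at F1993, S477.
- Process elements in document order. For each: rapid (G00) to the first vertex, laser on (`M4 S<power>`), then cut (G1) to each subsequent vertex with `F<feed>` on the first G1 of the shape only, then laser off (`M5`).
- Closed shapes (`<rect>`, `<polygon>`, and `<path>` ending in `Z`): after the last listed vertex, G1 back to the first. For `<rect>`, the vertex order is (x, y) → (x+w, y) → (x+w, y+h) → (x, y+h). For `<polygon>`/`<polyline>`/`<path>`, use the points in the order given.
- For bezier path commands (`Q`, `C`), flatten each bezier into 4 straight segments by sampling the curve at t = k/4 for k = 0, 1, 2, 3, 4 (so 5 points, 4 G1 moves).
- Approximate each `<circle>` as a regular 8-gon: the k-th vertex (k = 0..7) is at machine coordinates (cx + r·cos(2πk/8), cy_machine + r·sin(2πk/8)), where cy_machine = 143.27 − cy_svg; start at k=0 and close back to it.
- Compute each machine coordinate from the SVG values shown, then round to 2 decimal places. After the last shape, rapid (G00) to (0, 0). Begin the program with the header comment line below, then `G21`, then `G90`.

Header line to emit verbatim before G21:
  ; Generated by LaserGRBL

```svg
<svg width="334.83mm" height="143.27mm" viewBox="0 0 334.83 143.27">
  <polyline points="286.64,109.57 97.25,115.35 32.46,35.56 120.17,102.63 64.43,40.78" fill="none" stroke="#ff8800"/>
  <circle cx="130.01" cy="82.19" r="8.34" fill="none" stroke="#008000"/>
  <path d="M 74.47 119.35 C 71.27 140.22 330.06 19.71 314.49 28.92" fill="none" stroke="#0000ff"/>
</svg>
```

; Generated by LaserGRBL
G21
G90
G00 X286.64 Y33.70
M4 S886
G1 X97.25 Y27.92 F1269
G1 X32.46 Y107.71
G1 X120.17 Y40.64
G1 X64.43 Y102.49
M5
G00 X138.35 Y61.08
M4 S196
G1 X135.91 Y66.98 F3957
G1 X130.01 Y69.42
G1 X124.11 Y66.98
G1 X121.67 Y61.08
G1 X124.11 Y55.18
G1 X130.01 Y52.74
G1 X135.91 Y55.18
G1 X138.35 Y61.08
M5
G00 X74.47 Y23.92
M4 S477
G1 X112.81 Y30.54 F1993
G1 X199.12 Y64.76
G1 X283.11 Y101.17
G1 X314.49 Y114.35
M5
G00 X0.00 Y0.00

viewBox `0 0 334.83 143.27` with mm width/height → 1 unit = 1 mm. Flip: y_m = 143.27 − y_svg.

**Shape 1** — `<polyline>` open polyline, stroke `#ff8800` → cut (S886, F1269). Machine vertices: (286.64,33.70) → (97.25,27.92) → (32.46,107.71) → (120.17,40.64) → (64.43,102.49). Open path.

**Shape 2** — `<circle>` circle, stroke `#008000` → engrave (S196, F3957). Machine vertices: (138.35,61.08) → (135.91,66.98) → (130.01,69.42) → (124.11,66.98) → (121.67,61.08) → (124.11,55.18) → (130.01,52.74) → (135.91,55.18) → (138.35,61.08). Closed: final G1 returns to the first vertex.

**Shape 3** — `<path>` cubic bezier, stroke `#0000ff` → score (S477, F1993). Control points (SVG): P0=(74.47,119.35), P1=(71.27,140.22), P2=(330.06,19.71), P3=(314.49,28.92); sampled at t=k/4. Machine vertices: (74.47,23.92) → (112.81,30.54) → (199.12,64.76) → (283.11,101.17) → (314.49,114.35). Open path.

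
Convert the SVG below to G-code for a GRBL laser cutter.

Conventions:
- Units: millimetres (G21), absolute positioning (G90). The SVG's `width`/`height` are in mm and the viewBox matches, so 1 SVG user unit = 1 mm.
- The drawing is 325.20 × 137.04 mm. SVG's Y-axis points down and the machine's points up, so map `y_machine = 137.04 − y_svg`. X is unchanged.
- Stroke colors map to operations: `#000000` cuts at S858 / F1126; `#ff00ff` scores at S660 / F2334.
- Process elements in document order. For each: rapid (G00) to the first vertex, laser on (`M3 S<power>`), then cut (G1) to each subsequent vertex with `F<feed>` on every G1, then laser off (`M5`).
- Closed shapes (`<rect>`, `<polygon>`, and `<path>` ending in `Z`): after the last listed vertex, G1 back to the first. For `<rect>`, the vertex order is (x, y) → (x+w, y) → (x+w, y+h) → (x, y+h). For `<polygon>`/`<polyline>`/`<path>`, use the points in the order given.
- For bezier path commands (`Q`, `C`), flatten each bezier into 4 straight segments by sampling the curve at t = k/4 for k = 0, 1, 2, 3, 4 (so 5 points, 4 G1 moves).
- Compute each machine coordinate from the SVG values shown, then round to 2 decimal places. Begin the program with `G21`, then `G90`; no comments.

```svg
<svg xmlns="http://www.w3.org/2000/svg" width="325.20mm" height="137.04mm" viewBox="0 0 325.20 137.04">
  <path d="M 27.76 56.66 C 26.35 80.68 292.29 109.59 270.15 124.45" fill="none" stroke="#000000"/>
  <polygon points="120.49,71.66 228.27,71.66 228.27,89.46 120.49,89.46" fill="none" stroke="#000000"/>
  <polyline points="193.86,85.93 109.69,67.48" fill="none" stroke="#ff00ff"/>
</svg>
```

G21
G90
G00 X27.76 Y80.38
M3 S858
G1 X68.15 Y61.74 F1126
G1 X156.73 Y43.05 F1126
G1 X241.42 Y26.07 F1126
G1 X270.15 Y12.59 F1126
M5
G00 X120.49 Y65.38
M3 S858
G1 X228.27 Y65.38 F1126
G1 X228.27 Y47.58 F1126
G1 X120.49 Y47.58 F1126
G1 X120.49 Y65.38 F1126
M5
G00 X193.86 Y51.11
M3 S660
G1 X109.69 Y69.56 F2334
M5

1 u = 1 mm; y_m = 137.04 − y.

[1] `<path>` cubic bezier, #000000→cut S858 F1126: (27.76,80.38) → (68.15,61.74) → (156.73,43.05) → (241.42,26.07) → (270.15,12.59)

[2] `<polygon>` rectangle, #000000→cut S858 F1126: (120.49,65.38) → (228.27,65.38) → (228.27,47.58) → (120.49,47.58) → (120.49,65.38) (closed)

[3] `<polyline>` line segment, #ff00ff→score S660 F2334: (193.86,51.11) → (109.69,69.56)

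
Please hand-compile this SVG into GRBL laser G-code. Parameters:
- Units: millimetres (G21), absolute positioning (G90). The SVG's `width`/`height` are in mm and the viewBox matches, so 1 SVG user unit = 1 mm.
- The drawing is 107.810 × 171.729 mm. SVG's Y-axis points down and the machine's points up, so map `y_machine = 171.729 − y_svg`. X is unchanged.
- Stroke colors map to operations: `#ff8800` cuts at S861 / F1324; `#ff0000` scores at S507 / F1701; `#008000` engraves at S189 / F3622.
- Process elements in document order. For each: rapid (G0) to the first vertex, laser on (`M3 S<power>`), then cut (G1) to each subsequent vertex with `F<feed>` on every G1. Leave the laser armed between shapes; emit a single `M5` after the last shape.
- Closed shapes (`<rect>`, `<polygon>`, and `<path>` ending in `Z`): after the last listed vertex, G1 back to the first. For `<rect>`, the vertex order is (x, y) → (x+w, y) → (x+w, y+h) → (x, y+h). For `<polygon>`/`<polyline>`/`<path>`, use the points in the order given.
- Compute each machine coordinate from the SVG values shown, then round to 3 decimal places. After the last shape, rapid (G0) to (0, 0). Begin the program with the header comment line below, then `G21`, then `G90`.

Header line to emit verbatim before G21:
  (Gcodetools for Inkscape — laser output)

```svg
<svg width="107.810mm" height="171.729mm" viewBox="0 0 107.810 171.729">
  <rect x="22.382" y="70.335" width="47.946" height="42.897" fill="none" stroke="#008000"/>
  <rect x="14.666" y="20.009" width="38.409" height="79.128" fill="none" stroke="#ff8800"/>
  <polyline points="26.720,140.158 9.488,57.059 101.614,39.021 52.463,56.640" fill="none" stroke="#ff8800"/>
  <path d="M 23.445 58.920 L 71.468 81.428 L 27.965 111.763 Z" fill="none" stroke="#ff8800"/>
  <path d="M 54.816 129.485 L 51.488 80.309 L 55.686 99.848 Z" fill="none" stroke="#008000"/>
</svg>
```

viewBox `0 0 107.810 171.729` with mm width/height → 1 unit = 1 mm. Flip: y_m = 171.729 − y_svg.

**Shape 1** — `<rect>` rectangle, stroke `#008000` → engrave (S189, F3622). Machine vertices: (22.382,101.394) → (70.328,101.394) → (70.328,58.497) → (22.382,58.497) → (22.382,101.394). Closed: final G1 returns to the first vertex.

**Shape 2** — `<rect>` rectangle, stroke `#ff8800` → cut (S861, F1324). Machine vertices: (14.666,151.720) → (53.075,151.720) → (53.075,72.592) → (14.666,72.592) → (14.666,151.720). Closed: final G1 returns to the first vertex.

**Shape 3** — `<polyline>` open polyline, stroke `#ff8800` → cut (S861, F1324). Machine vertices: (26.720,31.571) → (9.488,114.670) → (101.614,132.708) → (52.463,115.089). Open path.

**Shape 4** — `<path>` regular polygon, stroke `#ff8800` → cut (S861, F1324). Machine vertices: (23.445,112.809) → (71.468,90.301) → (27.965,59.966) → (23.445,112.809). Closed: final G1 returns to the first vertex.

**Shape 5** — `<path>` closed polygon, stroke `#008000` → engrave (S189, F3622). Machine vertices: (54.816,42.244) → (51.488,91.420) → (55.686,71.881) → (54.816,42.244). Closed: final G1 returns to the first vertex.

(Gcodetools for Inkscape — laser output)
G21
G90
G0 X22.382 Y101.394
M3 S189
G1 X70.328 Y101.394 F3622
G1 X70.328 Y58.497 F3622
G1 X22.382 Y58.497 F3622
G1 X22.382 Y101.394 F3622
G0 X14.666 Y151.720
M3 S861
G1 X53.075 Y151.720 F1324
G1 X53.075 Y72.592 F1324
G1 X14.666 Y72.592 F1324
G1 X14.666 Y151.720 F1324
G0 X26.720 Y31.571
M3 S861
G1 X9.488 Y114.670 F1324
G1 X101.614 Y132.708 F1324
G1 X52.463 Y115.089 F1324
G0 X23.445 Y112.809
M3 S861
G1 X71.468 Y90.301 F1324
G1 X27.965 Y59.966 F1324
G1 X23.445 Y112.809 F1324
G0 X54.816 Y42.244
M3 S189
G1 X51.488 Y91.420 F3622
G1 X55.686 Y71.881 F3622
G1 X54.816 Y42.244 F3622
M5
G0 X0.000 Y0.000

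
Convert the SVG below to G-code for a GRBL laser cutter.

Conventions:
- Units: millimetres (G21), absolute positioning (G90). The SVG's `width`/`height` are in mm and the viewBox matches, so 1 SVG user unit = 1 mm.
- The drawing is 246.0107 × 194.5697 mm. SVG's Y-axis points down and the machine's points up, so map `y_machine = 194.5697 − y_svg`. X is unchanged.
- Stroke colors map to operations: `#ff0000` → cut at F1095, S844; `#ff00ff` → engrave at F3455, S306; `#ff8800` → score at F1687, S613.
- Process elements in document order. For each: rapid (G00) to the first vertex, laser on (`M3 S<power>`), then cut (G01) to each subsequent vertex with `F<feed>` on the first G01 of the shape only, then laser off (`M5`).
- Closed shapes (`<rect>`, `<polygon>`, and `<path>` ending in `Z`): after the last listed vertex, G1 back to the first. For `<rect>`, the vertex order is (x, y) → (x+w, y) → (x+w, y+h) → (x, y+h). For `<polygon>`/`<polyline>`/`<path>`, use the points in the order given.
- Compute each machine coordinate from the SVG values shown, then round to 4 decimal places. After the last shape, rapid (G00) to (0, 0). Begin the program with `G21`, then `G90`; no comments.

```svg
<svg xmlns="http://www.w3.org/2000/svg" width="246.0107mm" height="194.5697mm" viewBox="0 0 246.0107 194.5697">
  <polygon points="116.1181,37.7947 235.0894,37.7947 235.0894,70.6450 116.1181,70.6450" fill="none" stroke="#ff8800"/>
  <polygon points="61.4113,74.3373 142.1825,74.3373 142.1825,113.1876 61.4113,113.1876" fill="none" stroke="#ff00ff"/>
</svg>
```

Since the viewBox matches the mm dimensions, user units are millimetres directly. The only transform is the Y-flip y_m = 194.5697 − y_svg.

Shape 1 is a rectangle drawn with `<polygon>`. Its stroke #ff8800 means score at S613, F1687. After flipping Y the toolpath is (116.1181,156.7750) → (235.0894,156.7750) → (235.0894,123.9247) → (116.1181,123.9247) → (116.1181,156.7750), returning to the start.

Shape 2 is a rectangle drawn with `<polygon>`. Its stroke #ff00ff means engrave at S306, F3455. After flipping Y the toolpath is (61.4113,120.2324) → (142.1825,120.2324) → (142.1825,81.3821) → (61.4113,81.3821) → (61.4113,120.2324), returning to the start.

G21
G90
G00 X116.1181 Y156.7750
M3 S613
G01 X235.0894 Y156.7750 F1687
G01 X235.0894 Y123.9247
G01 X116.1181 Y123.9247
G01 X116.1181 Y156.7750
M5
G00 X61.4113 Y120.2324
M3 S306
G01 X142.1825 Y120.2324 F3455
G01 X142.1825 Y81.3821
G01 X61.4113 Y81.3821
G01 X61.4113 Y120.2324
M5
G00 X0.0000 Y0.0000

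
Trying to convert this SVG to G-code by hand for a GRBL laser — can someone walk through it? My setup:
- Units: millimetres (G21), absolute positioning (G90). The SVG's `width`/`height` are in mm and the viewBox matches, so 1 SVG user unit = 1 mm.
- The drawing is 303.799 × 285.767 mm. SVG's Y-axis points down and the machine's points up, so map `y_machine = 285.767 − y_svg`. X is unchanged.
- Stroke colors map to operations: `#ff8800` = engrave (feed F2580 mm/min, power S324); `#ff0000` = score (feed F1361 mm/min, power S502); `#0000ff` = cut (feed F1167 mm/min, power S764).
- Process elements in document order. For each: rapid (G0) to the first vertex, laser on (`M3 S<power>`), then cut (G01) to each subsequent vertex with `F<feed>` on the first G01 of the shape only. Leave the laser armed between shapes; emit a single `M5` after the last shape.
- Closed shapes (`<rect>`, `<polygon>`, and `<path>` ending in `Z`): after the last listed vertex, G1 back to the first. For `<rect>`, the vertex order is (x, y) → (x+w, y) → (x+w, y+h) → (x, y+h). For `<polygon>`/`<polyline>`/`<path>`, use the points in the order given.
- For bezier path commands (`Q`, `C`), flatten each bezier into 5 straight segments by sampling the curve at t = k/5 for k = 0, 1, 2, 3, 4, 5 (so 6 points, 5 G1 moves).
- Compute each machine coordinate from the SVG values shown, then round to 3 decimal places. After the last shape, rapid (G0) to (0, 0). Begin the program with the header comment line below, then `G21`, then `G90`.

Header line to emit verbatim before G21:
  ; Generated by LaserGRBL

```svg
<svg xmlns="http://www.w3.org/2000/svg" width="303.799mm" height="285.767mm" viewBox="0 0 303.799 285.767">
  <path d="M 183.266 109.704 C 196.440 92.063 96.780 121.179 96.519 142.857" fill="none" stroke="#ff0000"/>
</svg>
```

; Generated by LaserGRBL
G21
G90
G0 X183.266 Y176.063
M3 S502
G01 X179.328 Y181.470 F1361
G01 X158.497 Y178.257
G01 X130.961 Y169.025
G01 X106.906 Y156.376
G01 X96.519 Y142.910
M5
G0 X0.000 Y0.000

1 u = 1 mm; y_m = 285.767 − y.

[1] `<path>` cubic bezier, #ff0000→score S502 F1361: (183.266,176.063) → (179.328,181.470) → (158.497,178.257) → (130.961,169.025) → (106.906,156.376) → (96.519,142.910)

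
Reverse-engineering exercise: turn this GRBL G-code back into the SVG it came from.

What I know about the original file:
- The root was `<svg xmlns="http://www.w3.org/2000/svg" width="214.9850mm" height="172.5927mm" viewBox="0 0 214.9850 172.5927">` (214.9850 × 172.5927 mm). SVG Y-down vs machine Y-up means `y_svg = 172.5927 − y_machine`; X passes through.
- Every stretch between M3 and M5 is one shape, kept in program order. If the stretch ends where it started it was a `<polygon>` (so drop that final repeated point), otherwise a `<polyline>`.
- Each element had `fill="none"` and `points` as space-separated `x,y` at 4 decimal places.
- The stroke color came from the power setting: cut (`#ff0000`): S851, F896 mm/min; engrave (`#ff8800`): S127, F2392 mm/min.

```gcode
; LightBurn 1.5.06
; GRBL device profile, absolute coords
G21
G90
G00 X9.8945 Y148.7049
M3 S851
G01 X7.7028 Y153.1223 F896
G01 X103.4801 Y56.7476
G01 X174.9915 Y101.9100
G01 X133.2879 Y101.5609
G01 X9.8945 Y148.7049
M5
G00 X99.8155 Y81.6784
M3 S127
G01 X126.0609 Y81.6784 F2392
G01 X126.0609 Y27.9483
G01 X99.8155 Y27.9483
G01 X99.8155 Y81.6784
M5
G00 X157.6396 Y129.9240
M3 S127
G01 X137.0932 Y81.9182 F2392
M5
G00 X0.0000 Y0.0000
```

<svg xmlns="http://www.w3.org/2000/svg" width="214.9850mm" height="172.5927mm" viewBox="0 0 214.9850 172.5927">
  <polygon points="9.8945,23.8878 7.7028,19.4704 103.4801,115.8451 174.9915,70.6827 133.2879,71.0318" fill="none" stroke="#ff0000"/>
  <polygon points="99.8155,90.9143 126.0609,90.9143 126.0609,144.6444 99.8155,144.6444" fill="none" stroke="#ff8800"/>
  <polyline points="157.6396,42.6687 137.0932,90.6745" fill="none" stroke="#ff8800"/>
</svg>

Each laser-on run becomes one SVG element. Flip Y back into SVG space with y_svg = 172.5927 − y_machine.

Run 1: S851 ⇒ cut layer `#ff0000`. The run returns to its start, so emit a `<polygon>` with points (Y-flipped): 9.8945,23.8878 7.7028,19.4704 103.4801,115.8451 174.9915,70.6827 133.2879,71.0318.

Run 2: power S127 maps to stroke `#ff8800` (engrave). The run returns to its start, so emit a `<polygon>` with points (Y-flipped): 99.8155,90.9143 126.0609,90.9143 126.0609,144.6444 99.8155,144.6444.

Run 3: S127 ⇒ engrave layer `#ff8800`. The run is open, so emit a `<polyline>` with points (Y-flipped): 157.6396,42.6687 137.0932,90.6745.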